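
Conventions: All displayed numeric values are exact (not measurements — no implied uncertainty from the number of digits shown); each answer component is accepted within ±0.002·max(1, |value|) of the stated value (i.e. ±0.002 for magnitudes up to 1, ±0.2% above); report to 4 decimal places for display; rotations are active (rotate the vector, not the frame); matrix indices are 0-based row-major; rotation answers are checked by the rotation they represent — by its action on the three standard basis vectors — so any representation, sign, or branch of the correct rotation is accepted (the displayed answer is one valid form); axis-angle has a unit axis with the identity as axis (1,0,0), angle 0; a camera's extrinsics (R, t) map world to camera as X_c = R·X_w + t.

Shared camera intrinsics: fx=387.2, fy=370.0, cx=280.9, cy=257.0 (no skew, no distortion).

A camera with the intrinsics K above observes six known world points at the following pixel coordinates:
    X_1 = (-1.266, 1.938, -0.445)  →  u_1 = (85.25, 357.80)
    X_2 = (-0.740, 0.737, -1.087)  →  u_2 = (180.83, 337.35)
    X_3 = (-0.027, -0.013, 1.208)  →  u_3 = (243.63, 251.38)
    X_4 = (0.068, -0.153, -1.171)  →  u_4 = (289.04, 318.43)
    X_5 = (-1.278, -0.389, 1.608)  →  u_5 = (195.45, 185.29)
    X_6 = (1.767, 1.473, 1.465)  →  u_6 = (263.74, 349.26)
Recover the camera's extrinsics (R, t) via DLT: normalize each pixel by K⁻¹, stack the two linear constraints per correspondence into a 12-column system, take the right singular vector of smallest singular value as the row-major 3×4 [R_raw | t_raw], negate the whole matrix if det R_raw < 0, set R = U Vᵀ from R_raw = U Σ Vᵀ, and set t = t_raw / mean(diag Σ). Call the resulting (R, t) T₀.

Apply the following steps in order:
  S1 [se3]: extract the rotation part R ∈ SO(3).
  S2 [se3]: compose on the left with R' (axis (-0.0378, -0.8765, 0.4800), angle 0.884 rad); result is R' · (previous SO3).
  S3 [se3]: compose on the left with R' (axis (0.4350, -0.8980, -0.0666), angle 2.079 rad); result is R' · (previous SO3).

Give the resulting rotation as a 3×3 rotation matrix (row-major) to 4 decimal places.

source (pnp_recover): camera pose = R=[0.7268 -0.6459 -0.2334; 0.5492 0.7507 -0.3673; 0.4125 0.1387 0.9004], t=(-0.3301, 0.3700, 5.4004)
after S1 (rot_of_se3): [0.7268 -0.6459 -0.2334; 0.5492 0.7507 -0.3673; 0.4125 0.1387 0.9004]
after S2 (compose_so3): [-0.0183 -0.7744 -0.6325; 0.7297 0.4221 -0.5379; 0.6835 -0.4714 0.5574]
after S3 (compose_so3): [-0.9431 0.3285 -0.0503; 0.3324 0.9325 -0.1412; 0.0005 -0.1499 -0.9887]

rotation (matrix) = ((-0.9431, 0.3285, -0.0503), (0.3324, 0.9325, -0.1412), (0.0005, -0.1499, -0.9887))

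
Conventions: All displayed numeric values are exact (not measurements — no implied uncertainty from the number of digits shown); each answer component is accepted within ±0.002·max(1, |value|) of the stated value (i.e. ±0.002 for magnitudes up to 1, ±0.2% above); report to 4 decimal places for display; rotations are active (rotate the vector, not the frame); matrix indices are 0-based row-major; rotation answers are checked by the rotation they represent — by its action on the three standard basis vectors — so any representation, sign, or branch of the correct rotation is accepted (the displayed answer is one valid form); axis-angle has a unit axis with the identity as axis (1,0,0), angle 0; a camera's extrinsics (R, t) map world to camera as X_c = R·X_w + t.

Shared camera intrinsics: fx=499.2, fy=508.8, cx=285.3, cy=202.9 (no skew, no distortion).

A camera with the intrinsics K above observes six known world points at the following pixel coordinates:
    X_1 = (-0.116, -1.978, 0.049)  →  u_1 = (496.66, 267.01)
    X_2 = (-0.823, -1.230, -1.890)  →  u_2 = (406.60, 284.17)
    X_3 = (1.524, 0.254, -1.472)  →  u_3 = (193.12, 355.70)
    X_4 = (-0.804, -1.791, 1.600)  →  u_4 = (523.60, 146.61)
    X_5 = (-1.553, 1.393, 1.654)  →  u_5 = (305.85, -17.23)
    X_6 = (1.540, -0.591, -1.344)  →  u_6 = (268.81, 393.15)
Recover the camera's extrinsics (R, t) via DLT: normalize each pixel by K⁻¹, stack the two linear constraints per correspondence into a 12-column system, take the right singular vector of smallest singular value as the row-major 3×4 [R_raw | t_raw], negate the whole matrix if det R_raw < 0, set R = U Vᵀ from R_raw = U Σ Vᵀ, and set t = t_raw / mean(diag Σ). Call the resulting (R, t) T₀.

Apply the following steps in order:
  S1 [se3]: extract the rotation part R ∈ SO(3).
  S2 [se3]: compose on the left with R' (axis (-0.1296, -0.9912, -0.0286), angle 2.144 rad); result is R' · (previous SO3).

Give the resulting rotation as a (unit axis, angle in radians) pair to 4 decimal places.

rotation (axis_angle) = ((-0.6238, -0.4106, 0.6650), 2.6130)

source (pnp_recover): camera pose = R=[-0.2616 -0.8593 0.4395; 0.7967 -0.4493 -0.4042; 0.5447 0.2444 0.8022], t=(0.3200, -0.1600, 5.4002)
after S1 (rot_of_se3): [-0.2616 -0.8593 0.4395; 0.7967 -0.4493 -0.4042; 0.5447 0.2444 0.8022]
after S2 (compose_so3): [-0.1383 0.1419 -0.9802; 0.8127 -0.5494 -0.1943; -0.5661 -0.8234 -0.0393]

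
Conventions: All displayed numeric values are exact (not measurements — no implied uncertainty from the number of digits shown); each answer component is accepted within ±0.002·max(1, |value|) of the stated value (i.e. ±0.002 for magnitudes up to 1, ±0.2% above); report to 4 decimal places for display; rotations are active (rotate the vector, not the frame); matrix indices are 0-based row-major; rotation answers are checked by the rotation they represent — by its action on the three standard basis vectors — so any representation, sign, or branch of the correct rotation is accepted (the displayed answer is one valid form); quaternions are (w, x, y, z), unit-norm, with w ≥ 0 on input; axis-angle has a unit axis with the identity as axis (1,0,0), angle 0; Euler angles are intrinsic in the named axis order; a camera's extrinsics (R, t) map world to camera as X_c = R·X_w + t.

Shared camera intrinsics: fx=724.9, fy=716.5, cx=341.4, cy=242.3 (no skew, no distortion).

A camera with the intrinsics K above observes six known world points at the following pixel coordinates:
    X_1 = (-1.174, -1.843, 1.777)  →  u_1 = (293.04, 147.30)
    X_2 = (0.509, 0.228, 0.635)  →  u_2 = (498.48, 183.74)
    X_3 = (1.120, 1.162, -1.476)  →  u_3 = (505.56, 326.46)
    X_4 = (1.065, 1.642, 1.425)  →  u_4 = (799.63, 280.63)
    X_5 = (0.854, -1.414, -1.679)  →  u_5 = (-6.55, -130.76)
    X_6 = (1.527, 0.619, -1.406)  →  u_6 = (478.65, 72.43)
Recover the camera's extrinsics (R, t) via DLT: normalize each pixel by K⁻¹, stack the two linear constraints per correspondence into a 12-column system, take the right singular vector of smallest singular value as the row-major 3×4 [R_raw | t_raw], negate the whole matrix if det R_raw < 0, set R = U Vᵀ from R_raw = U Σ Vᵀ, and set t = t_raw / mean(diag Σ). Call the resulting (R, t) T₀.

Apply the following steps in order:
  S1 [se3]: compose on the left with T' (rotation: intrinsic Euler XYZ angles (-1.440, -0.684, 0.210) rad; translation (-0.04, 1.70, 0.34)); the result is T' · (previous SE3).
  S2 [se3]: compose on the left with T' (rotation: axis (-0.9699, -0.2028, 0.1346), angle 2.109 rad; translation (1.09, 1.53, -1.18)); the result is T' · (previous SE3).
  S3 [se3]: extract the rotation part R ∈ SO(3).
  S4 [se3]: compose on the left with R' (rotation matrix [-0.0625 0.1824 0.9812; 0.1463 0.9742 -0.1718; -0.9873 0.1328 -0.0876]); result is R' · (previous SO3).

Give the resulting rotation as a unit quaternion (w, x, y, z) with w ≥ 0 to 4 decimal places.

rotation (quat) = (0.3199, -0.5951, -0.4470, 0.5863)

source (pnp_recover): camera pose = R=[0.5099 0.5849 0.6308; -0.6685 0.7309 -0.1372; -0.5413 -0.3517 0.7637], t=(0.1100, -0.0800, 4.0401)
after S1 (compose_se3): R=[0.8366 0.5475 0.0177; -0.0876 0.1018 0.9909; 0.5407 -0.8306 0.1331], t=(-2.4966, 4.8752, 0.8135)
after S2 (compose_se3): R=[0.5448 0.8256 0.1470; 0.8131 -0.4771 -0.3336; -0.2053 0.3012 -0.9312], t=(-0.5981, -1.0530, -5.7779)
after S3 (rot_of_se3): [0.5448 0.8256 0.1470; 0.8131 -0.4771 -0.3336; -0.2053 0.3012 -0.9312]
after S4 (compose_so3): [-0.0872 0.1569 -0.9838; 0.9071 -0.3958 -0.1435; -0.4119 -0.9048 -0.1079]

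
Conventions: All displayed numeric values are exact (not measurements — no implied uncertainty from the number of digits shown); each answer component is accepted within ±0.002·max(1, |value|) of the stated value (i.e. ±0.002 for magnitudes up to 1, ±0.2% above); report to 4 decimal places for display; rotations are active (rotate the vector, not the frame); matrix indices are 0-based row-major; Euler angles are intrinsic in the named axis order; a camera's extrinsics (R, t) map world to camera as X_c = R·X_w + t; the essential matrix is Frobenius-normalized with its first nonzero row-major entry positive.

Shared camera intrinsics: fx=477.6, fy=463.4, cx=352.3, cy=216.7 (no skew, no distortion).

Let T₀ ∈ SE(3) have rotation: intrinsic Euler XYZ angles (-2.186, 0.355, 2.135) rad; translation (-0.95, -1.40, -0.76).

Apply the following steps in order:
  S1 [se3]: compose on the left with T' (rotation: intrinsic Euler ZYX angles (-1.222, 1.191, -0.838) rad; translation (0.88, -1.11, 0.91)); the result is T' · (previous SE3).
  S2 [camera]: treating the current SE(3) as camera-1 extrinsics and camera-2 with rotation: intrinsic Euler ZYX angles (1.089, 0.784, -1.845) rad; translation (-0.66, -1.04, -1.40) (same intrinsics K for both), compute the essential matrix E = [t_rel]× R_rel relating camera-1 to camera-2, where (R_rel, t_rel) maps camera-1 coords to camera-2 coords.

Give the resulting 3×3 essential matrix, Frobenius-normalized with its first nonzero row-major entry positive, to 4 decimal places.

matrix = [0.2931 -0.0781 0.0025; -0.3241 0.2769 0.5345; -0.5279 -0.0003 -0.4023]

after S1 (compose_se3): R=[-0.9217 0.3584 -0.1481; 0.1430 0.6692 0.7292; 0.3605 0.6510 -0.6680], t=(-0.4825, -1.7567, 1.9896)
after S2 (essential): [0.2931 -0.0781 0.0025; -0.3241 0.2769 0.5345; -0.5279 -0.0003 -0.4023]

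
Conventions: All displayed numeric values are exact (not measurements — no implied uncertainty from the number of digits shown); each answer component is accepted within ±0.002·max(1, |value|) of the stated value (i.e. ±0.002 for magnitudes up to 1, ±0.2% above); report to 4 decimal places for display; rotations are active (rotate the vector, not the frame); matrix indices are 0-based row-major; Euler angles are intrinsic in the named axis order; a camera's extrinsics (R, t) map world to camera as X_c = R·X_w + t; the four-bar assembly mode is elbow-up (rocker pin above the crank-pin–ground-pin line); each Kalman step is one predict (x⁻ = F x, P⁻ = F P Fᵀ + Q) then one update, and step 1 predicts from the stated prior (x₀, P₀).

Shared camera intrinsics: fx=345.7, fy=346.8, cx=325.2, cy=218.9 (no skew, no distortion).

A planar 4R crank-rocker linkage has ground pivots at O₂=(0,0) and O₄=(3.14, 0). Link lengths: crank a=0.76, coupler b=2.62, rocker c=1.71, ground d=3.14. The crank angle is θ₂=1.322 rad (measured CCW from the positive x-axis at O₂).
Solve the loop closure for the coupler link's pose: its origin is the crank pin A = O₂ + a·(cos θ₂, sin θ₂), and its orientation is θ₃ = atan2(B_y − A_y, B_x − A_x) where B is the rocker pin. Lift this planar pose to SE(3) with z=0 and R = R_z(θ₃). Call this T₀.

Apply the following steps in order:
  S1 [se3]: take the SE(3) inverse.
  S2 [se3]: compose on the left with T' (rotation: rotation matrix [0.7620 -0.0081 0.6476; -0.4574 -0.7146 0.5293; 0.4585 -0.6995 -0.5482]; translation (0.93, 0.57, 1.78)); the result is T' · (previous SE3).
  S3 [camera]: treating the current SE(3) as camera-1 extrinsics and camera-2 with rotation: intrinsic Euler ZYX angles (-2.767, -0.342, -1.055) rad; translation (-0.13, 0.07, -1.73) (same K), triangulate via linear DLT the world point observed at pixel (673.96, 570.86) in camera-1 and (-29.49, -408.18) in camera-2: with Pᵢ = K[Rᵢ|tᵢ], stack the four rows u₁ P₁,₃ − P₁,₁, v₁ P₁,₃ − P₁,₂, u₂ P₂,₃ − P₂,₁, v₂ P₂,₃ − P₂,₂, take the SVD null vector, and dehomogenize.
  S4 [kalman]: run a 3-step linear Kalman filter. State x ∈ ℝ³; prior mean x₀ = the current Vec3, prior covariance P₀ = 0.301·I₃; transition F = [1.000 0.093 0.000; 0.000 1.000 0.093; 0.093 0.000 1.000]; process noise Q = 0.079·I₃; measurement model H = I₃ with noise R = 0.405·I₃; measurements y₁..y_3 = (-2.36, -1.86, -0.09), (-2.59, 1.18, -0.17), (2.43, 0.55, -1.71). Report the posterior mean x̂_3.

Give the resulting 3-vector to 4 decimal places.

result = (0.0602, -0.0062, -0.3148)

source (fourbar_fk): coupler pose = R=[0.9390 -0.3439 0.0000; 0.3439 0.9390 0.0000; 0.0000 0.0000 1.0000], t=(0.1871, 0.7366, 0.0000)
after S1 (invert_se3): R=[0.9390 0.3439 0.0000; -0.3439 0.9390 0.0000; 0.0000 0.0000 1.0000], t=(-0.4290, -0.6273, 0.0000)
after S2 (compose_se3): R=[0.7183 0.2544 0.6476; -0.1838 -0.8283 0.5293; 0.6710 -0.4992 -0.5482], t=(0.6082, 1.2145, 2.0221)
after S3 (triangulate): (1.8210, -1.1774, 1.8733)
after S4 (kf_track): (0.0602, -0.0062, -0.3148)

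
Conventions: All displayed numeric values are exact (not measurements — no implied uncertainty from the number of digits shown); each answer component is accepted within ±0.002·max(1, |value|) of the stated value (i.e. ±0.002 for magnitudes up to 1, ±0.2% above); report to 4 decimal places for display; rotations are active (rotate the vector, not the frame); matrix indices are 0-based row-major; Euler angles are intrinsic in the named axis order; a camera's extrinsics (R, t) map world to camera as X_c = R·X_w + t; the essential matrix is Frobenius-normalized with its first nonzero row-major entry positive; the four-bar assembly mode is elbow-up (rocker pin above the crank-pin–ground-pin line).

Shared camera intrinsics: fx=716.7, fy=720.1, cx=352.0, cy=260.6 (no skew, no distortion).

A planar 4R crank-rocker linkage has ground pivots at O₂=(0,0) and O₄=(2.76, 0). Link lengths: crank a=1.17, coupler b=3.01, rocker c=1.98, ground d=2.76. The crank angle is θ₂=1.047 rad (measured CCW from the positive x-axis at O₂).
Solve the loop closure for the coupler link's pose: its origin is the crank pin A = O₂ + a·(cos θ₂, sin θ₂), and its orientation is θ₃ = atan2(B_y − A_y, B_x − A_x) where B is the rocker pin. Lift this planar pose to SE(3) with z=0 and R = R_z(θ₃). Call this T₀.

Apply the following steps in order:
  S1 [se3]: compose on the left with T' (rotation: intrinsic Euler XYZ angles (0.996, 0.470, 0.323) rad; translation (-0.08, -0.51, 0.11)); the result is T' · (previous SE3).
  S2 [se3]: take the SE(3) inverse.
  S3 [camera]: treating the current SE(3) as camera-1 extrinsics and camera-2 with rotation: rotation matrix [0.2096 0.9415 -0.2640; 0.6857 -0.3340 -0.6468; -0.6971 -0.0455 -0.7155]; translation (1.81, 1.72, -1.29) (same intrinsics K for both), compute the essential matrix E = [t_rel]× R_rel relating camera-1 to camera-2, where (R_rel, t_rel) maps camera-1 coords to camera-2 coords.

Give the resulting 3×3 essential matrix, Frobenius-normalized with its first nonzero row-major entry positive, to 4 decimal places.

matrix = [0.1305 0.5518 0.0381; 0.0277 -0.1603 -0.6374; 0.1227 0.3769 -0.2951]

source (fourbar_fk): coupler pose = R=[0.9610 -0.2765 0.0000; 0.2765 0.9610 0.0000; 0.0000 0.0000 1.0000], t=(0.5852, 1.0131, 0.0000)
after S1 (compose_se3): R=[0.7343 -0.5057 0.4529; 0.6214 0.2321 -0.7483; 0.2733 0.8309 0.4847], t=(0.1281, 0.2020, 1.0148)
after S2 (invert_se3): R=[0.7343 0.6214 0.2733; -0.5057 0.2321 0.8309; 0.4529 -0.7483 0.4847], t=(-0.4969, -0.8253, -0.3987)
after S3 (essential): [0.1305 0.5518 0.0381; 0.0277 -0.1603 -0.6374; 0.1227 0.3769 -0.2951]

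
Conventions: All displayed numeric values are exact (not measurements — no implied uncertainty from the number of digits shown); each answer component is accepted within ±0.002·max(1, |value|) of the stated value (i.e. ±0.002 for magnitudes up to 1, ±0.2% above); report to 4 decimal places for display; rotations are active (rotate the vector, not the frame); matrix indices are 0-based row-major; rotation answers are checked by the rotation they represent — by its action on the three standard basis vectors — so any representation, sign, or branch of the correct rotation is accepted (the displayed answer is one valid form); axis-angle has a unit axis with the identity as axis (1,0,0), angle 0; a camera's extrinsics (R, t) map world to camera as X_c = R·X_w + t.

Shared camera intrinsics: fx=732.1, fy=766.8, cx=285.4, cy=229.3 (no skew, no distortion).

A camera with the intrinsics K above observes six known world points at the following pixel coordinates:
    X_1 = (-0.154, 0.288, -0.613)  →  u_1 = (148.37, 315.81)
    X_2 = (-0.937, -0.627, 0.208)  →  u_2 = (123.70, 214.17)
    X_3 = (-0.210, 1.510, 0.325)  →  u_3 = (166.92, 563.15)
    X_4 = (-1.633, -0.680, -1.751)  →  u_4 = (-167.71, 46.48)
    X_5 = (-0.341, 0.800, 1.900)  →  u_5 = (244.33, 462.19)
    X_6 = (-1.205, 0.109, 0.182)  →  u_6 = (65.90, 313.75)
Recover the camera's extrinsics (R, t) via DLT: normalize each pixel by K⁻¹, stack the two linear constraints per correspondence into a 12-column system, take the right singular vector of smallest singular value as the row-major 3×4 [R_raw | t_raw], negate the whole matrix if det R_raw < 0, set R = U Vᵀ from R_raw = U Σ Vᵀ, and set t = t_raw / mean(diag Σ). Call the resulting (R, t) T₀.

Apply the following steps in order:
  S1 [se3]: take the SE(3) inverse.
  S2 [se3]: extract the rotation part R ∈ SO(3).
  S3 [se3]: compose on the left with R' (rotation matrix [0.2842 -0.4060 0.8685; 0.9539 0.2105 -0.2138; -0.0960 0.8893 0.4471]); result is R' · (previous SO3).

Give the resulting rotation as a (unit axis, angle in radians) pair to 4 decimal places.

rotation (axis_angle) = ((0.7688, 0.4641, 0.4400), 1.6713)

source (pnp_recover): camera pose = R=[0.9570 -0.1281 0.2601; 0.0225 0.9272 0.3740; -0.2891 -0.3520 0.8902], t=(-0.4101, 0.4200, 4.6305)
after S1 (invert_se3): R=[0.9570 0.0225 -0.2891; -0.1281 0.9272 -0.3520; 0.2601 0.3740 0.8902], t=(1.7217, 1.1881, -4.1726)
after S2 (rot_of_se3): [0.9570 0.0225 -0.2891; -0.1281 0.9272 -0.3520; 0.2601 0.3740 0.8902]
after S3 (compose_so3): [0.5500 -0.0452 0.8339; 0.8304 0.1367 -0.5402; -0.0895 0.9896 0.1127]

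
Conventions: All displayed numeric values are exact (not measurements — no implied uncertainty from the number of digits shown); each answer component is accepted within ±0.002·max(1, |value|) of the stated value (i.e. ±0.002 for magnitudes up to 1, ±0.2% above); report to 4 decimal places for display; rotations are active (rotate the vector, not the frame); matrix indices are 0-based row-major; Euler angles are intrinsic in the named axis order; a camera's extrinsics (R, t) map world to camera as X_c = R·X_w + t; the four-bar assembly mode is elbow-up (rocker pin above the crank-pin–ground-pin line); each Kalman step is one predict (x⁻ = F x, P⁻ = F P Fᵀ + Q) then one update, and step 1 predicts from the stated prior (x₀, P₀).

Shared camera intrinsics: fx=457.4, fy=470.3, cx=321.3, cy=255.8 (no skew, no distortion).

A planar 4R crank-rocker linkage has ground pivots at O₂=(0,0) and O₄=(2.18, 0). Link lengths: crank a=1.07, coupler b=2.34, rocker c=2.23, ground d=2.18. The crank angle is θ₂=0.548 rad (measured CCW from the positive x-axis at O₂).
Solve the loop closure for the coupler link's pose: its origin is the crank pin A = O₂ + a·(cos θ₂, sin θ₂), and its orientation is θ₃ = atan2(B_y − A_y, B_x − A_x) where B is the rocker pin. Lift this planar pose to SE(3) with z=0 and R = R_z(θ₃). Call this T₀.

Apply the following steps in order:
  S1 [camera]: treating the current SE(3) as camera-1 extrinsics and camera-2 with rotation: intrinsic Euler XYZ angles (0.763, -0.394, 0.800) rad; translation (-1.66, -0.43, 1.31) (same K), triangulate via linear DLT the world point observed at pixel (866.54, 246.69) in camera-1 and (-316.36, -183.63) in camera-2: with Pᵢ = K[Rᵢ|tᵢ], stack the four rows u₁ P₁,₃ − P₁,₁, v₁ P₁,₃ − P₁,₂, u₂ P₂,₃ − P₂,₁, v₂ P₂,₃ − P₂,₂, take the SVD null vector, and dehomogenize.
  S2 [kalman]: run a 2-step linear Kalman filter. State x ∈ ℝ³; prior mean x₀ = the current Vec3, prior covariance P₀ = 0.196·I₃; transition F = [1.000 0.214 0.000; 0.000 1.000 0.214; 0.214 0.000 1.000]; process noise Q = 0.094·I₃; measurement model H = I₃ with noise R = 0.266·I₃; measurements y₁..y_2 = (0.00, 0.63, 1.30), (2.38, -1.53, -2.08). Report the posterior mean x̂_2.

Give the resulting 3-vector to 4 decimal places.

result = (0.8521, -0.4897, -0.4356)

source (fourbar_fk): coupler pose = R=[0.7154 -0.6987 0.0000; 0.6987 0.7154 0.0000; 0.0000 0.0000 1.0000], t=(0.9133, 0.5574, 0.0000)
after S1 (triangulate): (-0.4211, -0.3880, 0.7409)
after S2 (kf_track): (0.8521, -0.4897, -0.4356)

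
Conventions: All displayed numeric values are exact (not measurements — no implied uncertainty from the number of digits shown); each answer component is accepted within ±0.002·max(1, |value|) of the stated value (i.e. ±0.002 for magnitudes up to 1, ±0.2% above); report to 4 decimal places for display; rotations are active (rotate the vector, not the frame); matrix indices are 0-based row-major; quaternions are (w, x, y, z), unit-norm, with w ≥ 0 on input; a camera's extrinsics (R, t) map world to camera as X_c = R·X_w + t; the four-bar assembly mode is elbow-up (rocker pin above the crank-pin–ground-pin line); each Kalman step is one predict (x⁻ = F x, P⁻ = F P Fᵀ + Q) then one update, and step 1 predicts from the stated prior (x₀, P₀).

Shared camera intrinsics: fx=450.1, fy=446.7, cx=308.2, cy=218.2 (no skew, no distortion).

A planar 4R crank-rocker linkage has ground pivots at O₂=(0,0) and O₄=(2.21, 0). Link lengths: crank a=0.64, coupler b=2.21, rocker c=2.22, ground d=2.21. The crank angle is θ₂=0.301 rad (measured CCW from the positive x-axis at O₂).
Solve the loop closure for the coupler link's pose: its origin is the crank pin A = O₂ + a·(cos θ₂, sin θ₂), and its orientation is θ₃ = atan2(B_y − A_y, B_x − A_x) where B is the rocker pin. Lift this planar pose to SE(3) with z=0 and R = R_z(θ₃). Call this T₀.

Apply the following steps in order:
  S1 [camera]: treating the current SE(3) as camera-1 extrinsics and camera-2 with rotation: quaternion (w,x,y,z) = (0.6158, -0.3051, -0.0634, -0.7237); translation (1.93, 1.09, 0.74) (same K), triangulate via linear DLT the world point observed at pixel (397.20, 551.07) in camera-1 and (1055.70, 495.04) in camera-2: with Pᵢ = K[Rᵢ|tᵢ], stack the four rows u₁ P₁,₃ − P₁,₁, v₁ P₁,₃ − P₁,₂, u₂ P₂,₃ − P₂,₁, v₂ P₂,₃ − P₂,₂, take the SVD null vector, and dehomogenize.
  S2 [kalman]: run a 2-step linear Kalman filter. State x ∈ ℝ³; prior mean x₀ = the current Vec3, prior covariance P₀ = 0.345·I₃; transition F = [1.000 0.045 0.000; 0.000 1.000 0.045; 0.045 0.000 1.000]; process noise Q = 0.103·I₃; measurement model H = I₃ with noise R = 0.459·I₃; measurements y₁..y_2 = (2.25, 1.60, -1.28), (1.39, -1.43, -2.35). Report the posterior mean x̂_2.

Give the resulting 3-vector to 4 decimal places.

result = (1.3457, 0.0448, -0.9611)

source (fourbar_fk): coupler pose = R=[0.4656 -0.8850 0.0000; 0.8850 0.4656 0.0000; 0.0000 0.0000 1.0000], t=(0.6112, 0.1897, 0.0000)
after S1 (triangulate): (0.4716, 0.6640, 1.2296)
after S2 (kf_track): (1.3457, 0.0448, -0.9611)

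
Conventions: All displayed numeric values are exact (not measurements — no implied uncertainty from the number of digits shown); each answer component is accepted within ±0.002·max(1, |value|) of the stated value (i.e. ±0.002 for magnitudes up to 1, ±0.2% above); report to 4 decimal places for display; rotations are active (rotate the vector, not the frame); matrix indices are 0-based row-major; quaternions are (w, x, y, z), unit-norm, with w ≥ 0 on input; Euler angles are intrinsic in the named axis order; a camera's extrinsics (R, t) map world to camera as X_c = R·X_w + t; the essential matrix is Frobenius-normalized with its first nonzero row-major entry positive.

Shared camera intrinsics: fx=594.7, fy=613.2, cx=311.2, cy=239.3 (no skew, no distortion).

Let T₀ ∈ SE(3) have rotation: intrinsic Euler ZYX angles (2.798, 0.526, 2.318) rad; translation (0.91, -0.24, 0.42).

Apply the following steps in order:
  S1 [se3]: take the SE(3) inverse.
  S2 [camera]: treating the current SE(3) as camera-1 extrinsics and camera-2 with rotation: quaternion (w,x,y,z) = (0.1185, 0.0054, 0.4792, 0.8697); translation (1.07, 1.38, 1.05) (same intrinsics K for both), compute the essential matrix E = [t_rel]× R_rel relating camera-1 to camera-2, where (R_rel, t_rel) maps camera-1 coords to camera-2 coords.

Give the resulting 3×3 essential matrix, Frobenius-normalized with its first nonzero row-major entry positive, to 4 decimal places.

matrix = [0.2603 0.5942 0.2672; 0.1988 -0.0758 -0.2340; -0.4897 -0.0149 0.4096]

after S1 (invert_se3): R=[-0.8143 0.2913 -0.5021; -0.1179 0.7639 0.6344; 0.5684 0.5758 -0.5877], t=(1.0218, 0.0241, -0.1322)
after S2 (essential): [0.2603 0.5942 0.2672; 0.1988 -0.0758 -0.2340; -0.4897 -0.0149 0.4096]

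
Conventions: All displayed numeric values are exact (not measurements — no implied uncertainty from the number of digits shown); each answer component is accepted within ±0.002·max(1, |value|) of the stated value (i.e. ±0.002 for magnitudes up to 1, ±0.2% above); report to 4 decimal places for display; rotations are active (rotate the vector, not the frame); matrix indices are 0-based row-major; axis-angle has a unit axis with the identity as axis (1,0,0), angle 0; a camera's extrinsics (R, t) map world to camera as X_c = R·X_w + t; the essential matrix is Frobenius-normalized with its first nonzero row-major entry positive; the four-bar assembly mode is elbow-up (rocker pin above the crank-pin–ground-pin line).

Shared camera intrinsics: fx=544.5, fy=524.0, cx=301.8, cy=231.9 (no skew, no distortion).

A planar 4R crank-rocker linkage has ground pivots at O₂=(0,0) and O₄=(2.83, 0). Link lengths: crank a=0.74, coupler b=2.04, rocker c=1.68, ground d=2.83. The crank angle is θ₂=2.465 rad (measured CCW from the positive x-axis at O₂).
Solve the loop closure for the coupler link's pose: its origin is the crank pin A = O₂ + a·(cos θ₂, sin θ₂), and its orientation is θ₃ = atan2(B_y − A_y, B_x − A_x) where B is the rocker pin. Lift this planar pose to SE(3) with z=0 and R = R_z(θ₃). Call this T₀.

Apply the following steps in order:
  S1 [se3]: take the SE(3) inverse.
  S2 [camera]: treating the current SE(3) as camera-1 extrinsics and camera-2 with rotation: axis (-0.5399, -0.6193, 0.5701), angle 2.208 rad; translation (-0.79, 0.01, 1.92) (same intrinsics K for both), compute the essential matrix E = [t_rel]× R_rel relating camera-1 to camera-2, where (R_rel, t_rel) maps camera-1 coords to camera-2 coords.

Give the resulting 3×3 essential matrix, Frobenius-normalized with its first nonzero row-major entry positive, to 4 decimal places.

source (fourbar_fk): coupler pose = R=[0.9763 -0.2165 0.0000; 0.2165 0.9763 0.0000; 0.0000 0.0000 1.0000], t=(-0.5770, 0.4633, 0.0000)
after S1 (invert_se3): R=[0.9763 0.2165 0.0000; -0.2165 0.9763 0.0000; 0.0000 0.0000 1.0000], t=(0.4630, -0.5773, 0.0000)
after S2 (essential): [0.5399 -0.3451 -0.0959; 0.1263 0.2146 0.6203; 0.3007 -0.0796 0.1916]

matrix = [0.5399 -0.3451 -0.0959; 0.1263 0.2146 0.6203; 0.3007 -0.0796 0.1916]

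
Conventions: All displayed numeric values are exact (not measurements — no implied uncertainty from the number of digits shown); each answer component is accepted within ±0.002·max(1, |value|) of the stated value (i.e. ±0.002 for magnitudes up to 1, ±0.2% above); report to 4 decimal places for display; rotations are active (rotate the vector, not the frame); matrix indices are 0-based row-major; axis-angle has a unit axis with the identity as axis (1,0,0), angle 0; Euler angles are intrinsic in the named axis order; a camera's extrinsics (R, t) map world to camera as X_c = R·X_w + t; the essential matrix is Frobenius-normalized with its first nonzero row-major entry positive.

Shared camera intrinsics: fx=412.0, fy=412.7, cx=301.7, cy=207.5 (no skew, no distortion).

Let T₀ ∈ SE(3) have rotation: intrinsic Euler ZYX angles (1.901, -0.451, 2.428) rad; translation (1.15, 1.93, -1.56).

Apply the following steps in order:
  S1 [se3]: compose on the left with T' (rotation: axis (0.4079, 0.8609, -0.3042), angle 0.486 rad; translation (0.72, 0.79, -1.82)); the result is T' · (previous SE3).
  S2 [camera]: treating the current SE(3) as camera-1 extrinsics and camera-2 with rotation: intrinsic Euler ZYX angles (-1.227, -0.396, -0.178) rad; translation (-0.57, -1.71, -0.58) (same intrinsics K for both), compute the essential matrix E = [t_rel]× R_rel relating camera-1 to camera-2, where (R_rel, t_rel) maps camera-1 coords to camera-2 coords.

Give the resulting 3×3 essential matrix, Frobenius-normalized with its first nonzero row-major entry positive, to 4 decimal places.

matrix = [0.1257 -0.6321 -0.2719; -0.5110 0.0714 -0.2432; 0.3576 0.0634 0.2314]

after S1 (compose_se3): R=[0.0610 0.9536 0.2948; 0.7592 -0.2360 0.6065; 0.6480 0.1868 -0.7384], t=(1.5068, 2.8900, -3.3858)
after S2 (essential): [0.1257 -0.6321 -0.2719; -0.5110 0.0714 -0.2432; 0.3576 0.0634 0.2314]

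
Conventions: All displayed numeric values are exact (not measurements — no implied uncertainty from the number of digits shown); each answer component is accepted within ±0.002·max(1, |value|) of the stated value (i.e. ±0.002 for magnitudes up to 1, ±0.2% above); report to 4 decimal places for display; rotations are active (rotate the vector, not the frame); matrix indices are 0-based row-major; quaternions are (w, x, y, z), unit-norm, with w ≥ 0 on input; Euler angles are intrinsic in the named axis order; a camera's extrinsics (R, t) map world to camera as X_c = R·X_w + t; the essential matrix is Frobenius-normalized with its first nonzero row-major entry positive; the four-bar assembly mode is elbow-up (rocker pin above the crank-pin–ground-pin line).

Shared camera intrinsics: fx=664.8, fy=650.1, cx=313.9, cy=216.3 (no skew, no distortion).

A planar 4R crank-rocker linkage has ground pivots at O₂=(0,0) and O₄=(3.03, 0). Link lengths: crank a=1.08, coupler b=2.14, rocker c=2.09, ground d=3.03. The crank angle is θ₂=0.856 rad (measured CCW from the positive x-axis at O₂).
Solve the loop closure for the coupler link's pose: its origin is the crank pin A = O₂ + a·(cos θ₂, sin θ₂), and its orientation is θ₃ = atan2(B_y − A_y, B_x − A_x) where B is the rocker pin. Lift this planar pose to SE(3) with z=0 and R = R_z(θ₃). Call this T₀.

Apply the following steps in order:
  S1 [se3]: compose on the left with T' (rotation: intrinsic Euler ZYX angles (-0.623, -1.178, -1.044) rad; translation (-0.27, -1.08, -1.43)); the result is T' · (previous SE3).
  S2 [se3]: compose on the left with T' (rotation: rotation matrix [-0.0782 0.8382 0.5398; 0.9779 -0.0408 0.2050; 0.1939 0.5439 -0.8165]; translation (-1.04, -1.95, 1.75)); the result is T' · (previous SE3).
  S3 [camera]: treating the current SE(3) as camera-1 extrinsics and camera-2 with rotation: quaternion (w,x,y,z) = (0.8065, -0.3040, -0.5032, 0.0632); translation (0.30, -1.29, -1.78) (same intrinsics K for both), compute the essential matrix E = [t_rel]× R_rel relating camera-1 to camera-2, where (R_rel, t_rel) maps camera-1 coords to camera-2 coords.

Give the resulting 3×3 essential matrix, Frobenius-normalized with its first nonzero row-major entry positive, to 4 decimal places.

source (fourbar_fk): coupler pose = R=[0.8278 -0.5610 0.0000; 0.5610 0.8278 0.0000; 0.0000 0.0000 1.0000], t=(0.7079, 0.8156, 0.0000)
after S1 (compose_se3): R=[0.7857 0.6053 0.1272; -0.2172 0.0776 0.9730; 0.5792 -0.7922 0.1924], t=(0.7183, -1.2851, -1.0459)
after S2 (compose_se3): R=[0.0691 -0.4099 0.9095; 0.8960 0.4264 0.1241; -0.4387 0.8063 0.3967], t=(-2.7379, -1.4095, 2.0442)
after S3 (essential): [0.2708 0.6216 0.0935; 0.3587 -0.3201 0.3328; 0.3425 -0.0301 0.2674]

matrix = [0.2708 0.6216 0.0935; 0.3587 -0.3201 0.3328; 0.3425 -0.0301 0.2674]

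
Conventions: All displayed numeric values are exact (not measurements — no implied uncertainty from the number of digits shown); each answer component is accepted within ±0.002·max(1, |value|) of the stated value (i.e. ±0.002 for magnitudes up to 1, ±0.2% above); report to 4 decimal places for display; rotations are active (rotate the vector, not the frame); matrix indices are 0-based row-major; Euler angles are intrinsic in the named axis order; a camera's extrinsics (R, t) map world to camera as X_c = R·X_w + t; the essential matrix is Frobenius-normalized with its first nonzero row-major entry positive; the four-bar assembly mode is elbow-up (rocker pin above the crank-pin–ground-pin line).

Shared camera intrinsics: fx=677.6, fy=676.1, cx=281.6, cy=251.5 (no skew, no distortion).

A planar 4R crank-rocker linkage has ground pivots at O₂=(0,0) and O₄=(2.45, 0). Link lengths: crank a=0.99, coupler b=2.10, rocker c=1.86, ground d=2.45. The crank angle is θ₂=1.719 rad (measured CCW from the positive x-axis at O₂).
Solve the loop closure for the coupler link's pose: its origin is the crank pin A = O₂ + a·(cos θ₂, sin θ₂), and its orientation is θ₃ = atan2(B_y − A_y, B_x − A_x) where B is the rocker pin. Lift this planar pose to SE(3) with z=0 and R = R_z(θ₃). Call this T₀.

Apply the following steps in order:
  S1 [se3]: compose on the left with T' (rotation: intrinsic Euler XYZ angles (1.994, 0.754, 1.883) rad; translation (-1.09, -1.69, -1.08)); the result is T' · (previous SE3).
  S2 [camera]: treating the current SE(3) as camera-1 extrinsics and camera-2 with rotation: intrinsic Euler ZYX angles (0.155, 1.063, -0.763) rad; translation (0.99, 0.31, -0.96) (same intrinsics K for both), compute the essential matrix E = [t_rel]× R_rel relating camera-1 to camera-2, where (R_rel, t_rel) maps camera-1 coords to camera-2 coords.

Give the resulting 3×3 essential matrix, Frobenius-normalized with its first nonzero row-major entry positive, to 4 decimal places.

source (fourbar_fk): coupler pose = R=[0.9309 -0.3652 0.0000; 0.3652 0.9309 0.0000; 0.0000 0.0000 1.0000], t=(-0.1462, 0.9791, 0.0000)
after S1 (compose_se3): R=[-0.4618 -0.5641 0.6846; -0.7132 -0.2228 -0.6646; 0.5274 -0.7951 -0.2994], t=(-1.7365, -2.0629, -1.7304)
after S2 (essential): [0.4405 0.0726 -0.2961; 0.2690 0.3295 -0.2821; -0.3292 0.5867 -0.0064]

matrix = [0.4405 0.0726 -0.2961; 0.2690 0.3295 -0.2821; -0.3292 0.5867 -0.0064]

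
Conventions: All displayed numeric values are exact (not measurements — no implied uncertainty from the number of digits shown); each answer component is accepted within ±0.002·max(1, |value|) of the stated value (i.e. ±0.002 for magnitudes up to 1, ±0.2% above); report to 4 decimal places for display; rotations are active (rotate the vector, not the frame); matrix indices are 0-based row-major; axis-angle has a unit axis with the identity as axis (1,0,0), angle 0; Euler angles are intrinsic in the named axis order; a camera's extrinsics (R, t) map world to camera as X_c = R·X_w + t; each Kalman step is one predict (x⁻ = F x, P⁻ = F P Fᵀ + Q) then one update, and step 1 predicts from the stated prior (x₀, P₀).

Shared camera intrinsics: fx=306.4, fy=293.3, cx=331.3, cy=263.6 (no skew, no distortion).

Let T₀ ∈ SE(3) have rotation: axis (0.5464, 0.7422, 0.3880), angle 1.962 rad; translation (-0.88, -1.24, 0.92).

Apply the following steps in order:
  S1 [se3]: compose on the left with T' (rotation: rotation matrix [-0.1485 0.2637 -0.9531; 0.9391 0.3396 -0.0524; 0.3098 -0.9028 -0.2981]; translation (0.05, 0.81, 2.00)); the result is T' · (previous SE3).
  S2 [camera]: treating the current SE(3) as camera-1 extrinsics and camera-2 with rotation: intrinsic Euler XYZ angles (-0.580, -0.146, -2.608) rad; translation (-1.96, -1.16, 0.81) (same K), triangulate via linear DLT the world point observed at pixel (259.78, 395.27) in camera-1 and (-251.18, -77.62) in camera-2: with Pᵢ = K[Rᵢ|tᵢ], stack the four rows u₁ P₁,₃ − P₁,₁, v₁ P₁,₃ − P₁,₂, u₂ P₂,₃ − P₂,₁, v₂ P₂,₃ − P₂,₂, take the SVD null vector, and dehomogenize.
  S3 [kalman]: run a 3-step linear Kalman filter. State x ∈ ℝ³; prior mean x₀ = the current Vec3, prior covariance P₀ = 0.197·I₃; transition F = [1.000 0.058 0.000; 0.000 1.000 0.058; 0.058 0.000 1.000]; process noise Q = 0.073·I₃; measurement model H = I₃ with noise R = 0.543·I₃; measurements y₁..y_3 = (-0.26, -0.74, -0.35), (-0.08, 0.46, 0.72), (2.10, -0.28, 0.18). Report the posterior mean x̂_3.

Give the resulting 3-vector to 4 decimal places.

after S1 (compose_se3): R=[0.6126 -0.7904 -0.0085; 0.3619 0.2708 0.8920; -0.7027 -0.5495 0.4519], t=(-1.0232, -0.4857, 2.5726)
after S2 (triangulate): (1.6383, 0.3902, 0.4774)
after S3 (kf_track): (1.1115, 0.0509, 0.3878)

result = (1.1115, 0.0509, 0.3878)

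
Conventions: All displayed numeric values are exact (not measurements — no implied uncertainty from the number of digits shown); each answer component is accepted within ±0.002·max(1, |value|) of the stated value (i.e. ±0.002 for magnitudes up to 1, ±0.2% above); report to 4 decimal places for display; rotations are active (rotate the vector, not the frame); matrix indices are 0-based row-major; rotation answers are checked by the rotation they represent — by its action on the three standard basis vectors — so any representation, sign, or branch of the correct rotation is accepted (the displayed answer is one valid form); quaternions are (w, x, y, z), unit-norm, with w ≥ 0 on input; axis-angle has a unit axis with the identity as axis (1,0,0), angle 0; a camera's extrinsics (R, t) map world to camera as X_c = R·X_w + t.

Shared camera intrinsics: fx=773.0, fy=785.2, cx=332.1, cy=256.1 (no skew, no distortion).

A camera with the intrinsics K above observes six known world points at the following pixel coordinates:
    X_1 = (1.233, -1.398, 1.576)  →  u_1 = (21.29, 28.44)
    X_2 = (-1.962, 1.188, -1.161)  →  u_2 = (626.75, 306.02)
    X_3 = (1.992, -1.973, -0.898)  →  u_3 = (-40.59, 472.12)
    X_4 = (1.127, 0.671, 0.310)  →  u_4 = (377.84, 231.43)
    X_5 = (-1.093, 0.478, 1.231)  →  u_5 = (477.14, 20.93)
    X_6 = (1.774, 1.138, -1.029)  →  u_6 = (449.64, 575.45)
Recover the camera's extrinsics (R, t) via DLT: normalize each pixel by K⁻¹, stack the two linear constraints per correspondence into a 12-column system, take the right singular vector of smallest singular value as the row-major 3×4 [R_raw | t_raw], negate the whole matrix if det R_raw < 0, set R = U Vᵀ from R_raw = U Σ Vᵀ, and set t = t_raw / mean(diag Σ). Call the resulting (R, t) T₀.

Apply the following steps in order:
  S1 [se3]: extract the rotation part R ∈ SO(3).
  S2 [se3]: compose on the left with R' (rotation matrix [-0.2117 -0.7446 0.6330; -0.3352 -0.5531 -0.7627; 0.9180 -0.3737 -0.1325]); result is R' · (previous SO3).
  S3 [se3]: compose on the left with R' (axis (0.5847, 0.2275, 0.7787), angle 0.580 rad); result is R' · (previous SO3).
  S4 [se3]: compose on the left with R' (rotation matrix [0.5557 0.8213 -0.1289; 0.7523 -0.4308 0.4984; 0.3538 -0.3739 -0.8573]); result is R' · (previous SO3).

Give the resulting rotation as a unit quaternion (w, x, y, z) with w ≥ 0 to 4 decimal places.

source (pnp_recover): camera pose = R=[-0.4988 0.8530 -0.1535; 0.2860 -0.0052 -0.9582; -0.8182 -0.5219 -0.2414], t=(0.2600, -0.1400, 5.1099)
after S1 (rot_of_se3): [-0.4988 0.8530 -0.1535; 0.2860 -0.0052 -0.9582; -0.8182 -0.5219 -0.2414]
after S2 (compose_so3): [-0.6253 -0.5071 0.5932; 0.6331 0.1149 0.7655; -0.4564 0.8542 0.2492]
after S3 (compose_so3): [-0.9052 -0.3290 0.2690; 0.3875 -0.3793 0.8402; -0.1744 0.8648 0.4708]
after S4 (compose_so3): [-0.1623 -0.6058 0.7789; -0.9349 0.3469 0.0750; -0.3157 -0.7160 -0.6227]

rotation (quat) = (0.3748, -0.5276, 0.7301, -0.2195)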